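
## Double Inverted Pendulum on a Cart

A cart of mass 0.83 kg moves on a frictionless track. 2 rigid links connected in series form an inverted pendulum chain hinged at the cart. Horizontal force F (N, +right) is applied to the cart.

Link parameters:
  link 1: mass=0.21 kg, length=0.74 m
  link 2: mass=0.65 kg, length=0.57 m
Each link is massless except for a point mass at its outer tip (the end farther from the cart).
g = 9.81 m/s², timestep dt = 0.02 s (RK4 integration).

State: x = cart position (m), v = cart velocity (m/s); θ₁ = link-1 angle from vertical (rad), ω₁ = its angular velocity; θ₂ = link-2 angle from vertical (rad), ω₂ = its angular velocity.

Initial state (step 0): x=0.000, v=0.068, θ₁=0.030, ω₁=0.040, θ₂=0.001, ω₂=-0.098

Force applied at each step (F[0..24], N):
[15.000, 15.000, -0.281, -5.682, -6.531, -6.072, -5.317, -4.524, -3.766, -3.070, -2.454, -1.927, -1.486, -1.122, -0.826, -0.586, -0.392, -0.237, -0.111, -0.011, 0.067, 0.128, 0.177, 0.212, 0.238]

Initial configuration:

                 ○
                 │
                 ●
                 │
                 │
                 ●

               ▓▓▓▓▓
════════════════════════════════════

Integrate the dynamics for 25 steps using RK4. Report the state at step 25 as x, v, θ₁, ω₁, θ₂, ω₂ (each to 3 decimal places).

apply F[0]=+15.000 → step 1: x=0.005, v=0.423, θ₁=0.026, ω₁=-0.407, θ₂=-0.001, ω₂=-0.141
apply F[1]=+15.000 → step 2: x=0.017, v=0.781, θ₁=0.014, ω₁=-0.865, θ₂=-0.005, ω₂=-0.174
apply F[2]=-0.281 → step 3: x=0.032, v=0.773, θ₁=-0.003, ω₁=-0.844, θ₂=-0.008, ω₂=-0.190
apply F[3]=-5.682 → step 4: x=0.047, v=0.638, θ₁=-0.019, ω₁=-0.666, θ₂=-0.012, ω₂=-0.188
apply F[4]=-6.531 → step 5: x=0.058, v=0.486, θ₁=-0.030, ω₁=-0.475, θ₂=-0.016, ω₂=-0.173
apply F[5]=-6.072 → step 6: x=0.066, v=0.346, θ₁=-0.038, ω₁=-0.310, θ₂=-0.019, ω₂=-0.149
apply F[6]=-5.317 → step 7: x=0.072, v=0.227, θ₁=-0.043, ω₁=-0.176, θ₂=-0.022, ω₂=-0.120
apply F[7]=-4.524 → step 8: x=0.075, v=0.127, θ₁=-0.045, ω₁=-0.071, θ₂=-0.024, ω₂=-0.090
apply F[8]=-3.766 → step 9: x=0.077, v=0.045, θ₁=-0.046, ω₁=0.010, θ₂=-0.025, ω₂=-0.060
apply F[9]=-3.070 → step 10: x=0.077, v=-0.019, θ₁=-0.045, ω₁=0.069, θ₂=-0.026, ω₂=-0.032
apply F[10]=-2.454 → step 11: x=0.076, v=-0.069, θ₁=-0.043, ω₁=0.110, θ₂=-0.026, ω₂=-0.006
apply F[11]=-1.927 → step 12: x=0.075, v=-0.107, θ₁=-0.041, ω₁=0.137, θ₂=-0.026, ω₂=0.015
apply F[12]=-1.486 → step 13: x=0.072, v=-0.135, θ₁=-0.038, ω₁=0.154, θ₂=-0.026, ω₂=0.034
apply F[13]=-1.122 → step 14: x=0.069, v=-0.155, θ₁=-0.035, ω₁=0.162, θ₂=-0.025, ω₂=0.049
apply F[14]=-0.826 → step 15: x=0.066, v=-0.168, θ₁=-0.031, ω₁=0.164, θ₂=-0.024, ω₂=0.061
apply F[15]=-0.586 → step 16: x=0.063, v=-0.176, θ₁=-0.028, ω₁=0.162, θ₂=-0.023, ω₂=0.070
apply F[16]=-0.392 → step 17: x=0.059, v=-0.180, θ₁=-0.025, ω₁=0.157, θ₂=-0.021, ω₂=0.076
apply F[17]=-0.237 → step 18: x=0.056, v=-0.181, θ₁=-0.022, ω₁=0.149, θ₂=-0.020, ω₂=0.080
apply F[18]=-0.111 → step 19: x=0.052, v=-0.180, θ₁=-0.019, ω₁=0.141, θ₂=-0.018, ω₂=0.083
apply F[19]=-0.011 → step 20: x=0.048, v=-0.176, θ₁=-0.016, ω₁=0.131, θ₂=-0.016, ω₂=0.083
apply F[20]=+0.067 → step 21: x=0.045, v=-0.172, θ₁=-0.014, ω₁=0.121, θ₂=-0.015, ω₂=0.083
apply F[21]=+0.128 → step 22: x=0.042, v=-0.166, θ₁=-0.011, ω₁=0.111, θ₂=-0.013, ω₂=0.081
apply F[22]=+0.177 → step 23: x=0.038, v=-0.160, θ₁=-0.009, ω₁=0.101, θ₂=-0.011, ω₂=0.078
apply F[23]=+0.212 → step 24: x=0.035, v=-0.153, θ₁=-0.007, ω₁=0.092, θ₂=-0.010, ω₂=0.075
apply F[24]=+0.238 → step 25: x=0.032, v=-0.146, θ₁=-0.006, ω₁=0.083, θ₂=-0.008, ω₂=0.071

Answer: x=0.032, v=-0.146, θ₁=-0.006, ω₁=0.083, θ₂=-0.008, ω₂=0.071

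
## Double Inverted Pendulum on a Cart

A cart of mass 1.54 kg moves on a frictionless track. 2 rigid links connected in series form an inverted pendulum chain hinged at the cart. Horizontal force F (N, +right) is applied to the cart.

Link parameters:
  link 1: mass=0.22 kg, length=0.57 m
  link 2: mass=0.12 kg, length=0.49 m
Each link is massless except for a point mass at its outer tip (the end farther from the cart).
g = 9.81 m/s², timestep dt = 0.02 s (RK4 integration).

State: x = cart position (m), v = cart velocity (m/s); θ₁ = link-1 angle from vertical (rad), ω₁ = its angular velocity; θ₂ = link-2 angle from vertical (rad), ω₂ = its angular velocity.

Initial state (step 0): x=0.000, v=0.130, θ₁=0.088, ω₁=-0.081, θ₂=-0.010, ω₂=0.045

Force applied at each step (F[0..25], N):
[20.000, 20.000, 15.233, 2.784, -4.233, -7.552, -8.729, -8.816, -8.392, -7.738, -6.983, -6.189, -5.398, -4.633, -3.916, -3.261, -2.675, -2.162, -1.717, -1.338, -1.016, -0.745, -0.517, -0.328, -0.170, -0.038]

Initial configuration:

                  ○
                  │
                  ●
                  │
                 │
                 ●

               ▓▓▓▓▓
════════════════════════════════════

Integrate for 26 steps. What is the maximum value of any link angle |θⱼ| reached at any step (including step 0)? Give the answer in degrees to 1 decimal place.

Answer: 5.0°

Derivation:
apply F[0]=+20.000 → step 1: x=0.005, v=0.386, θ₁=0.082, ω₁=-0.479, θ₂=-0.010, ω₂=-0.020
apply F[1]=+20.000 → step 2: x=0.015, v=0.642, θ₁=0.069, ω₁=-0.884, θ₂=-0.011, ω₂=-0.077
apply F[2]=+15.233 → step 3: x=0.030, v=0.837, θ₁=0.048, ω₁=-1.192, θ₂=-0.013, ω₂=-0.120
apply F[3]=+2.784 → step 4: x=0.047, v=0.872, θ₁=0.024, ω₁=-1.232, θ₂=-0.015, ω₂=-0.149
apply F[4]=-4.233 → step 5: x=0.064, v=0.816, θ₁=0.000, ω₁=-1.126, θ₂=-0.019, ω₂=-0.165
apply F[5]=-7.552 → step 6: x=0.080, v=0.719, θ₁=-0.021, ω₁=-0.956, θ₂=-0.022, ω₂=-0.171
apply F[6]=-8.729 → step 7: x=0.093, v=0.607, θ₁=-0.038, ω₁=-0.771, θ₂=-0.025, ω₂=-0.167
apply F[7]=-8.816 → step 8: x=0.104, v=0.494, θ₁=-0.051, ω₁=-0.592, θ₂=-0.029, ω₂=-0.156
apply F[8]=-8.392 → step 9: x=0.113, v=0.388, θ₁=-0.062, ω₁=-0.430, θ₂=-0.032, ω₂=-0.139
apply F[9]=-7.738 → step 10: x=0.119, v=0.290, θ₁=-0.069, ω₁=-0.288, θ₂=-0.034, ω₂=-0.119
apply F[10]=-6.983 → step 11: x=0.124, v=0.203, θ₁=-0.073, ω₁=-0.167, θ₂=-0.036, ω₂=-0.096
apply F[11]=-6.189 → step 12: x=0.128, v=0.125, θ₁=-0.076, ω₁=-0.065, θ₂=-0.038, ω₂=-0.072
apply F[12]=-5.398 → step 13: x=0.129, v=0.059, θ₁=-0.076, ω₁=0.019, θ₂=-0.039, ω₂=-0.049
apply F[13]=-4.633 → step 14: x=0.130, v=0.002, θ₁=-0.075, ω₁=0.085, θ₂=-0.040, ω₂=-0.026
apply F[14]=-3.916 → step 15: x=0.130, v=-0.046, θ₁=-0.073, ω₁=0.137, θ₂=-0.040, ω₂=-0.004
apply F[15]=-3.261 → step 16: x=0.128, v=-0.085, θ₁=-0.070, ω₁=0.175, θ₂=-0.040, ω₂=0.015
apply F[16]=-2.675 → step 17: x=0.126, v=-0.117, θ₁=-0.066, ω₁=0.202, θ₂=-0.040, ω₂=0.032
apply F[17]=-2.162 → step 18: x=0.124, v=-0.142, θ₁=-0.062, ω₁=0.220, θ₂=-0.039, ω₂=0.048
apply F[18]=-1.717 → step 19: x=0.121, v=-0.162, θ₁=-0.057, ω₁=0.230, θ₂=-0.038, ω₂=0.061
apply F[19]=-1.338 → step 20: x=0.117, v=-0.177, θ₁=-0.053, ω₁=0.234, θ₂=-0.036, ω₂=0.072
apply F[20]=-1.016 → step 21: x=0.114, v=-0.188, θ₁=-0.048, ω₁=0.233, θ₂=-0.035, ω₂=0.081
apply F[21]=-0.745 → step 22: x=0.110, v=-0.196, θ₁=-0.043, ω₁=0.229, θ₂=-0.033, ω₂=0.088
apply F[22]=-0.517 → step 23: x=0.106, v=-0.200, θ₁=-0.039, ω₁=0.221, θ₂=-0.031, ω₂=0.093
apply F[23]=-0.328 → step 24: x=0.102, v=-0.203, θ₁=-0.035, ω₁=0.212, θ₂=-0.029, ω₂=0.097
apply F[24]=-0.170 → step 25: x=0.098, v=-0.204, θ₁=-0.030, ω₁=0.202, θ₂=-0.027, ω₂=0.100
apply F[25]=-0.038 → step 26: x=0.094, v=-0.203, θ₁=-0.026, ω₁=0.190, θ₂=-0.025, ω₂=0.101
Max |angle| over trajectory = 0.088 rad = 5.0°.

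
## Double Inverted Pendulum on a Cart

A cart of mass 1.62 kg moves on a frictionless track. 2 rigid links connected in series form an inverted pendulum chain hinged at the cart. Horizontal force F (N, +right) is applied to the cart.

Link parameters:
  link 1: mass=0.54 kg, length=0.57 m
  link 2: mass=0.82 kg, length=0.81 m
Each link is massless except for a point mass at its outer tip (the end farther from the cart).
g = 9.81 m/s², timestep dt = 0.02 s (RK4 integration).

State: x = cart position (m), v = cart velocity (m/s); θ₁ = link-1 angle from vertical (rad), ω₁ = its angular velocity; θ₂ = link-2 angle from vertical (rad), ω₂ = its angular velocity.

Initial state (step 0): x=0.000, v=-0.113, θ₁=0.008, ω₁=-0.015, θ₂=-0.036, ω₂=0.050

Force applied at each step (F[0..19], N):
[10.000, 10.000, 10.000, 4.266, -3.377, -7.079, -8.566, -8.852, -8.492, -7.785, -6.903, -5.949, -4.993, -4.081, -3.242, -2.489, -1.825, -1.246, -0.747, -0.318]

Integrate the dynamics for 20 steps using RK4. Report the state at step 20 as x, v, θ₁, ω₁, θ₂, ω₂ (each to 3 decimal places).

Answer: x=-0.060, v=-0.494, θ₁=-0.020, ω₁=0.290, θ₂=-0.016, ω₂=0.148

Derivation:
apply F[0]=+10.000 → step 1: x=-0.001, v=0.009, θ₁=0.006, ω₁=-0.205, θ₂=-0.035, ω₂=0.024
apply F[1]=+10.000 → step 2: x=0.000, v=0.132, θ₁=-0.000, ω₁=-0.399, θ₂=-0.035, ω₂=0.001
apply F[2]=+10.000 → step 3: x=0.004, v=0.256, θ₁=-0.010, ω₁=-0.604, θ₂=-0.035, ω₂=-0.017
apply F[3]=+4.266 → step 4: x=0.010, v=0.312, θ₁=-0.023, ω₁=-0.697, θ₂=-0.036, ω₂=-0.029
apply F[4]=-3.377 → step 5: x=0.016, v=0.275, θ₁=-0.037, ω₁=-0.639, θ₂=-0.036, ω₂=-0.032
apply F[5]=-7.079 → step 6: x=0.020, v=0.194, θ₁=-0.048, ω₁=-0.516, θ₂=-0.037, ω₂=-0.029
apply F[6]=-8.566 → step 7: x=0.023, v=0.098, θ₁=-0.057, ω₁=-0.373, θ₂=-0.037, ω₂=-0.019
apply F[7]=-8.852 → step 8: x=0.024, v=-0.002, θ₁=-0.063, ω₁=-0.232, θ₂=-0.038, ω₂=-0.005
apply F[8]=-8.492 → step 9: x=0.023, v=-0.095, θ₁=-0.066, ω₁=-0.104, θ₂=-0.038, ω₂=0.012
apply F[9]=-7.785 → step 10: x=0.021, v=-0.180, θ₁=-0.067, ω₁=0.005, θ₂=-0.037, ω₂=0.031
apply F[10]=-6.903 → step 11: x=0.016, v=-0.254, θ₁=-0.066, ω₁=0.095, θ₂=-0.036, ω₂=0.050
apply F[11]=-5.949 → step 12: x=0.011, v=-0.317, θ₁=-0.064, ω₁=0.167, θ₂=-0.035, ω₂=0.068
apply F[12]=-4.993 → step 13: x=0.004, v=-0.368, θ₁=-0.060, ω₁=0.221, θ₂=-0.034, ω₂=0.085
apply F[13]=-4.081 → step 14: x=-0.004, v=-0.409, θ₁=-0.055, ω₁=0.260, θ₂=-0.032, ω₂=0.100
apply F[14]=-3.242 → step 15: x=-0.013, v=-0.440, θ₁=-0.050, ω₁=0.286, θ₂=-0.030, ω₂=0.113
apply F[15]=-2.489 → step 16: x=-0.022, v=-0.463, θ₁=-0.044, ω₁=0.300, θ₂=-0.027, ω₂=0.124
apply F[16]=-1.825 → step 17: x=-0.031, v=-0.479, θ₁=-0.038, ω₁=0.307, θ₂=-0.025, ω₂=0.133
apply F[17]=-1.246 → step 18: x=-0.041, v=-0.489, θ₁=-0.032, ω₁=0.306, θ₂=-0.022, ω₂=0.140
apply F[18]=-0.747 → step 19: x=-0.051, v=-0.494, θ₁=-0.026, ω₁=0.300, θ₂=-0.019, ω₂=0.145
apply F[19]=-0.318 → step 20: x=-0.060, v=-0.494, θ₁=-0.020, ω₁=0.290, θ₂=-0.016, ω₂=0.148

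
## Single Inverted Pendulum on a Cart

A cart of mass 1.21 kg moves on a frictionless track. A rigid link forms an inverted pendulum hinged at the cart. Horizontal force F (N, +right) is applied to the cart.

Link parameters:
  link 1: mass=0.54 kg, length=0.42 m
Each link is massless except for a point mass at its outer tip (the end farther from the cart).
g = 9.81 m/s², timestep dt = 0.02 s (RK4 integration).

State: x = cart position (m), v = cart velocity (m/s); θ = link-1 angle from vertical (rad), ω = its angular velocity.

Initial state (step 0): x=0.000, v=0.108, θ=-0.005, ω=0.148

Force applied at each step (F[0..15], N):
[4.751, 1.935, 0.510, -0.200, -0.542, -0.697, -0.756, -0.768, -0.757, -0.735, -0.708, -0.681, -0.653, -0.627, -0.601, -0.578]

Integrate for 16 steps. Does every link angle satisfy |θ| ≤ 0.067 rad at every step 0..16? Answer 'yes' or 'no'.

Answer: yes

Derivation:
apply F[0]=+4.751 → step 1: x=0.003, v=0.187, θ=-0.004, ω=-0.042
apply F[1]=+1.935 → step 2: x=0.007, v=0.219, θ=-0.006, ω=-0.121
apply F[2]=+0.510 → step 3: x=0.011, v=0.228, θ=-0.008, ω=-0.146
apply F[3]=-0.200 → step 4: x=0.016, v=0.226, θ=-0.011, ω=-0.144
apply F[4]=-0.542 → step 5: x=0.020, v=0.218, θ=-0.014, ω=-0.132
apply F[5]=-0.697 → step 6: x=0.025, v=0.208, θ=-0.016, ω=-0.114
apply F[6]=-0.756 → step 7: x=0.029, v=0.197, θ=-0.018, ω=-0.096
apply F[7]=-0.768 → step 8: x=0.033, v=0.186, θ=-0.020, ω=-0.079
apply F[8]=-0.757 → step 9: x=0.036, v=0.175, θ=-0.022, ω=-0.064
apply F[9]=-0.735 → step 10: x=0.040, v=0.165, θ=-0.023, ω=-0.050
apply F[10]=-0.708 → step 11: x=0.043, v=0.155, θ=-0.024, ω=-0.038
apply F[11]=-0.681 → step 12: x=0.046, v=0.146, θ=-0.024, ω=-0.027
apply F[12]=-0.653 → step 13: x=0.049, v=0.137, θ=-0.025, ω=-0.018
apply F[13]=-0.627 → step 14: x=0.051, v=0.129, θ=-0.025, ω=-0.010
apply F[14]=-0.601 → step 15: x=0.054, v=0.122, θ=-0.025, ω=-0.003
apply F[15]=-0.578 → step 16: x=0.056, v=0.114, θ=-0.025, ω=0.003
Max |angle| over trajectory = 0.025 rad; bound = 0.067 → within bound.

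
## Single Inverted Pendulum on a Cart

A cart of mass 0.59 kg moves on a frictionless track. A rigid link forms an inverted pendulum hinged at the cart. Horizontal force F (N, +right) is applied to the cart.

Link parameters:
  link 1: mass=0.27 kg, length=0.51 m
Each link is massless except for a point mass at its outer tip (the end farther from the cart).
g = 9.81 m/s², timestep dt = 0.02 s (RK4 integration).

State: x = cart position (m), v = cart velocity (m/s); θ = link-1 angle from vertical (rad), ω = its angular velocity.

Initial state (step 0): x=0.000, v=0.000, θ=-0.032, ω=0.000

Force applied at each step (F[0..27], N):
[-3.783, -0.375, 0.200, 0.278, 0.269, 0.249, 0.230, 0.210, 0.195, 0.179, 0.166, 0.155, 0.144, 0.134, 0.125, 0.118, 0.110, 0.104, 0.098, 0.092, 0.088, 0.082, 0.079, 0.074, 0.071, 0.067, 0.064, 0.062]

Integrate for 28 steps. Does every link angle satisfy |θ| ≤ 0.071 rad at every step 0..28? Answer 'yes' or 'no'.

apply F[0]=-3.783 → step 1: x=-0.001, v=-0.125, θ=-0.030, ω=0.234
apply F[1]=-0.375 → step 2: x=-0.004, v=-0.136, θ=-0.025, ω=0.243
apply F[2]=+0.200 → step 3: x=-0.006, v=-0.127, θ=-0.020, ω=0.217
apply F[3]=+0.278 → step 4: x=-0.009, v=-0.116, θ=-0.016, ω=0.189
apply F[4]=+0.269 → step 5: x=-0.011, v=-0.105, θ=-0.013, ω=0.163
apply F[5]=+0.249 → step 6: x=-0.013, v=-0.096, θ=-0.010, ω=0.140
apply F[6]=+0.230 → step 7: x=-0.015, v=-0.087, θ=-0.007, ω=0.120
apply F[7]=+0.210 → step 8: x=-0.017, v=-0.080, θ=-0.005, ω=0.103
apply F[8]=+0.195 → step 9: x=-0.018, v=-0.073, θ=-0.003, ω=0.088
apply F[9]=+0.179 → step 10: x=-0.020, v=-0.067, θ=-0.001, ω=0.074
apply F[10]=+0.166 → step 11: x=-0.021, v=-0.061, θ=0.000, ω=0.063
apply F[11]=+0.155 → step 12: x=-0.022, v=-0.056, θ=0.001, ω=0.053
apply F[12]=+0.144 → step 13: x=-0.023, v=-0.051, θ=0.002, ω=0.044
apply F[13]=+0.134 → step 14: x=-0.024, v=-0.047, θ=0.003, ω=0.037
apply F[14]=+0.125 → step 15: x=-0.025, v=-0.043, θ=0.004, ω=0.031
apply F[15]=+0.118 → step 16: x=-0.026, v=-0.039, θ=0.004, ω=0.025
apply F[16]=+0.110 → step 17: x=-0.026, v=-0.036, θ=0.005, ω=0.020
apply F[17]=+0.104 → step 18: x=-0.027, v=-0.033, θ=0.005, ω=0.016
apply F[18]=+0.098 → step 19: x=-0.028, v=-0.030, θ=0.005, ω=0.012
apply F[19]=+0.092 → step 20: x=-0.028, v=-0.027, θ=0.005, ω=0.009
apply F[20]=+0.088 → step 21: x=-0.029, v=-0.025, θ=0.006, ω=0.006
apply F[21]=+0.082 → step 22: x=-0.029, v=-0.022, θ=0.006, ω=0.004
apply F[22]=+0.079 → step 23: x=-0.030, v=-0.020, θ=0.006, ω=0.002
apply F[23]=+0.074 → step 24: x=-0.030, v=-0.018, θ=0.006, ω=0.000
apply F[24]=+0.071 → step 25: x=-0.031, v=-0.016, θ=0.006, ω=-0.001
apply F[25]=+0.067 → step 26: x=-0.031, v=-0.015, θ=0.006, ω=-0.002
apply F[26]=+0.064 → step 27: x=-0.031, v=-0.013, θ=0.006, ω=-0.003
apply F[27]=+0.062 → step 28: x=-0.031, v=-0.011, θ=0.006, ω=-0.004
Max |angle| over trajectory = 0.032 rad; bound = 0.071 → within bound.

Answer: yes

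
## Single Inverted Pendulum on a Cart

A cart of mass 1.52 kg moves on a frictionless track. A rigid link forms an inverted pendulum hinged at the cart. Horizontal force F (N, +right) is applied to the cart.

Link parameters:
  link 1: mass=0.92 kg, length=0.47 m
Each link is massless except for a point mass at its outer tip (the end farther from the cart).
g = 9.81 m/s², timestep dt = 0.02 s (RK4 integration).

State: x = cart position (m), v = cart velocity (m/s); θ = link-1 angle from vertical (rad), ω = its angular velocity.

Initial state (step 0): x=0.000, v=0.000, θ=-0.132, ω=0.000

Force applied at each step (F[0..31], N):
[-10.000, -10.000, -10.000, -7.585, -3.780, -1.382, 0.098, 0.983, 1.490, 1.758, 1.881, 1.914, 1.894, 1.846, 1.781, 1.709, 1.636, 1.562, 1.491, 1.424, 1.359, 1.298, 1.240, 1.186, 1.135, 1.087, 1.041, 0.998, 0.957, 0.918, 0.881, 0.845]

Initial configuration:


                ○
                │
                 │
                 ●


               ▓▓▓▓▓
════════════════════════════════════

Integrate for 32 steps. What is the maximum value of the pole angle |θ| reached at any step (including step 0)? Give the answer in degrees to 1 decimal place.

Answer: 7.6°

Derivation:
apply F[0]=-10.000 → step 1: x=-0.001, v=-0.115, θ=-0.130, ω=0.188
apply F[1]=-10.000 → step 2: x=-0.005, v=-0.230, θ=-0.124, ω=0.378
apply F[2]=-10.000 → step 3: x=-0.010, v=-0.347, θ=-0.115, ω=0.575
apply F[3]=-7.585 → step 4: x=-0.018, v=-0.434, θ=-0.102, ω=0.713
apply F[4]=-3.780 → step 5: x=-0.027, v=-0.472, θ=-0.087, ω=0.755
apply F[5]=-1.382 → step 6: x=-0.037, v=-0.481, θ=-0.072, ω=0.741
apply F[6]=+0.098 → step 7: x=-0.046, v=-0.472, θ=-0.058, ω=0.695
apply F[7]=+0.983 → step 8: x=-0.056, v=-0.454, θ=-0.045, ω=0.633
apply F[8]=+1.490 → step 9: x=-0.064, v=-0.430, θ=-0.033, ω=0.566
apply F[9]=+1.758 → step 10: x=-0.073, v=-0.403, θ=-0.022, ω=0.498
apply F[10]=+1.881 → step 11: x=-0.081, v=-0.376, θ=-0.013, ω=0.434
apply F[11]=+1.914 → step 12: x=-0.088, v=-0.350, θ=-0.005, ω=0.374
apply F[12]=+1.894 → step 13: x=-0.095, v=-0.325, θ=0.002, ω=0.321
apply F[13]=+1.846 → step 14: x=-0.101, v=-0.301, θ=0.008, ω=0.272
apply F[14]=+1.781 → step 15: x=-0.107, v=-0.279, θ=0.013, ω=0.230
apply F[15]=+1.709 → step 16: x=-0.112, v=-0.259, θ=0.017, ω=0.192
apply F[16]=+1.636 → step 17: x=-0.117, v=-0.239, θ=0.021, ω=0.159
apply F[17]=+1.562 → step 18: x=-0.122, v=-0.221, θ=0.024, ω=0.130
apply F[18]=+1.491 → step 19: x=-0.126, v=-0.205, θ=0.026, ω=0.105
apply F[19]=+1.424 → step 20: x=-0.130, v=-0.189, θ=0.028, ω=0.083
apply F[20]=+1.359 → step 21: x=-0.133, v=-0.175, θ=0.029, ω=0.064
apply F[21]=+1.298 → step 22: x=-0.137, v=-0.161, θ=0.030, ω=0.048
apply F[22]=+1.240 → step 23: x=-0.140, v=-0.148, θ=0.031, ω=0.034
apply F[23]=+1.186 → step 24: x=-0.143, v=-0.137, θ=0.032, ω=0.022
apply F[24]=+1.135 → step 25: x=-0.145, v=-0.125, θ=0.032, ω=0.011
apply F[25]=+1.087 → step 26: x=-0.148, v=-0.115, θ=0.032, ω=0.002
apply F[26]=+1.041 → step 27: x=-0.150, v=-0.105, θ=0.032, ω=-0.005
apply F[27]=+0.998 → step 28: x=-0.152, v=-0.096, θ=0.032, ω=-0.011
apply F[28]=+0.957 → step 29: x=-0.154, v=-0.087, θ=0.032, ω=-0.017
apply F[29]=+0.918 → step 30: x=-0.155, v=-0.079, θ=0.031, ω=-0.021
apply F[30]=+0.881 → step 31: x=-0.157, v=-0.071, θ=0.031, ω=-0.025
apply F[31]=+0.845 → step 32: x=-0.158, v=-0.063, θ=0.030, ω=-0.028
Max |angle| over trajectory = 0.132 rad = 7.6°.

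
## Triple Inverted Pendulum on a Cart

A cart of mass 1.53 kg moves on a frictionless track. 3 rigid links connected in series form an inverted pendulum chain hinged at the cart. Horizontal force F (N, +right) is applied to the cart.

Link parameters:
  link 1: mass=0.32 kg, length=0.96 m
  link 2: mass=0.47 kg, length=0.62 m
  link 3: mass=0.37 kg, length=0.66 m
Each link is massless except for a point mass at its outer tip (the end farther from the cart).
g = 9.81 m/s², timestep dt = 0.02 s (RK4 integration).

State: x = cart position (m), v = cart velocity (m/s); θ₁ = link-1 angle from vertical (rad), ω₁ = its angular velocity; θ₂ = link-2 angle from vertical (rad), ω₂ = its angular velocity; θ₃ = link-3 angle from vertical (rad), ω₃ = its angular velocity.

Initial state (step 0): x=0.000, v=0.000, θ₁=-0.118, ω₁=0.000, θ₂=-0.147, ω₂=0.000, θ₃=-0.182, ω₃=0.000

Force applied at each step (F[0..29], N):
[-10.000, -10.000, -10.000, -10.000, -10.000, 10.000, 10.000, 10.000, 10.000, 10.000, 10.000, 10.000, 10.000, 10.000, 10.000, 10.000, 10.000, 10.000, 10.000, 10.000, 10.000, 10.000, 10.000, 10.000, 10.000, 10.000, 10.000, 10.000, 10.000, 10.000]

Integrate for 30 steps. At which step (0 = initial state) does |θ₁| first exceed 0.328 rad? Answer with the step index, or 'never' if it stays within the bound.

apply F[0]=-10.000 → step 1: x=-0.001, v=-0.112, θ₁=-0.117, ω₁=0.109, θ₂=-0.147, ω₂=-0.026, θ₃=-0.182, ω₃=-0.020
apply F[1]=-10.000 → step 2: x=-0.004, v=-0.225, θ₁=-0.114, ω₁=0.220, θ₂=-0.148, ω₂=-0.056, θ₃=-0.183, ω₃=-0.039
apply F[2]=-10.000 → step 3: x=-0.010, v=-0.338, θ₁=-0.108, ω₁=0.336, θ₂=-0.150, ω₂=-0.092, θ₃=-0.184, ω₃=-0.058
apply F[3]=-10.000 → step 4: x=-0.018, v=-0.453, θ₁=-0.100, ω₁=0.459, θ₂=-0.152, ω₂=-0.139, θ₃=-0.185, ω₃=-0.077
apply F[4]=-10.000 → step 5: x=-0.028, v=-0.570, θ₁=-0.090, ω₁=0.592, θ₂=-0.155, ω₂=-0.198, θ₃=-0.187, ω₃=-0.094
apply F[5]=+10.000 → step 6: x=-0.038, v=-0.428, θ₁=-0.079, ω₁=0.462, θ₂=-0.160, ω₂=-0.266, θ₃=-0.189, ω₃=-0.109
apply F[6]=+10.000 → step 7: x=-0.045, v=-0.287, θ₁=-0.071, ω₁=0.343, θ₂=-0.166, ω₂=-0.351, θ₃=-0.191, ω₃=-0.122
apply F[7]=+10.000 → step 8: x=-0.050, v=-0.147, θ₁=-0.065, ω₁=0.233, θ₂=-0.174, ω₂=-0.452, θ₃=-0.194, ω₃=-0.132
apply F[8]=+10.000 → step 9: x=-0.051, v=-0.008, θ₁=-0.062, ω₁=0.131, θ₂=-0.184, ω₂=-0.568, θ₃=-0.196, ω₃=-0.140
apply F[9]=+10.000 → step 10: x=-0.050, v=0.131, θ₁=-0.060, ω₁=0.035, θ₂=-0.197, ω₂=-0.699, θ₃=-0.199, ω₃=-0.144
apply F[10]=+10.000 → step 11: x=-0.046, v=0.270, θ₁=-0.060, ω₁=-0.055, θ₂=-0.212, ω₂=-0.845, θ₃=-0.202, ω₃=-0.142
apply F[11]=+10.000 → step 12: x=-0.039, v=0.408, θ₁=-0.062, ω₁=-0.140, θ₂=-0.231, ω₂=-1.006, θ₃=-0.205, ω₃=-0.134
apply F[12]=+10.000 → step 13: x=-0.030, v=0.547, θ₁=-0.066, ω₁=-0.222, θ₂=-0.253, ω₂=-1.180, θ₃=-0.207, ω₃=-0.120
apply F[13]=+10.000 → step 14: x=-0.017, v=0.685, θ₁=-0.071, ω₁=-0.303, θ₂=-0.278, ω₂=-1.367, θ₃=-0.210, ω₃=-0.097
apply F[14]=+10.000 → step 15: x=-0.002, v=0.824, θ₁=-0.078, ω₁=-0.382, θ₂=-0.307, ω₂=-1.565, θ₃=-0.211, ω₃=-0.068
apply F[15]=+10.000 → step 16: x=0.016, v=0.964, θ₁=-0.086, ω₁=-0.464, θ₂=-0.341, ω₂=-1.771, θ₃=-0.212, ω₃=-0.031
apply F[16]=+10.000 → step 17: x=0.036, v=1.103, θ₁=-0.097, ω₁=-0.550, θ₂=-0.378, ω₂=-1.981, θ₃=-0.213, ω₃=0.011
apply F[17]=+10.000 → step 18: x=0.060, v=1.242, θ₁=-0.108, ω₁=-0.644, θ₂=-0.420, ω₂=-2.190, θ₃=-0.212, ω₃=0.056
apply F[18]=+10.000 → step 19: x=0.086, v=1.381, θ₁=-0.122, ω₁=-0.748, θ₂=-0.466, ω₂=-2.392, θ₃=-0.210, ω₃=0.101
apply F[19]=+10.000 → step 20: x=0.115, v=1.520, θ₁=-0.138, ω₁=-0.864, θ₂=-0.515, ω₂=-2.581, θ₃=-0.208, ω₃=0.142
apply F[20]=+10.000 → step 21: x=0.147, v=1.658, θ₁=-0.157, ω₁=-0.997, θ₂=-0.569, ω₂=-2.751, θ₃=-0.205, ω₃=0.176
apply F[21]=+10.000 → step 22: x=0.181, v=1.796, θ₁=-0.178, ω₁=-1.146, θ₂=-0.625, ω₂=-2.897, θ₃=-0.201, ω₃=0.200
apply F[22]=+10.000 → step 23: x=0.219, v=1.933, θ₁=-0.203, ω₁=-1.315, θ₂=-0.685, ω₂=-3.015, θ₃=-0.197, ω₃=0.210
apply F[23]=+10.000 → step 24: x=0.259, v=2.069, θ₁=-0.231, ω₁=-1.502, θ₂=-0.746, ω₂=-3.101, θ₃=-0.193, ω₃=0.205
apply F[24]=+10.000 → step 25: x=0.301, v=2.204, θ₁=-0.263, ω₁=-1.709, θ₂=-0.808, ω₂=-3.153, θ₃=-0.189, ω₃=0.182
apply F[25]=+10.000 → step 26: x=0.347, v=2.336, θ₁=-0.300, ω₁=-1.933, θ₂=-0.872, ω₂=-3.167, θ₃=-0.185, ω₃=0.142
apply F[26]=+10.000 → step 27: x=0.395, v=2.466, θ₁=-0.341, ω₁=-2.176, θ₂=-0.935, ω₂=-3.139, θ₃=-0.183, ω₃=0.084
apply F[27]=+10.000 → step 28: x=0.445, v=2.593, θ₁=-0.387, ω₁=-2.434, θ₂=-0.997, ω₂=-3.068, θ₃=-0.182, ω₃=0.007
apply F[28]=+10.000 → step 29: x=0.498, v=2.716, θ₁=-0.438, ω₁=-2.707, θ₂=-1.057, ω₂=-2.947, θ₃=-0.183, ω₃=-0.089
apply F[29]=+10.000 → step 30: x=0.554, v=2.832, θ₁=-0.495, ω₁=-2.994, θ₂=-1.114, ω₂=-2.774, θ₃=-0.186, ω₃=-0.204
|θ₁| = 0.341 > 0.328 first at step 27.

Answer: 27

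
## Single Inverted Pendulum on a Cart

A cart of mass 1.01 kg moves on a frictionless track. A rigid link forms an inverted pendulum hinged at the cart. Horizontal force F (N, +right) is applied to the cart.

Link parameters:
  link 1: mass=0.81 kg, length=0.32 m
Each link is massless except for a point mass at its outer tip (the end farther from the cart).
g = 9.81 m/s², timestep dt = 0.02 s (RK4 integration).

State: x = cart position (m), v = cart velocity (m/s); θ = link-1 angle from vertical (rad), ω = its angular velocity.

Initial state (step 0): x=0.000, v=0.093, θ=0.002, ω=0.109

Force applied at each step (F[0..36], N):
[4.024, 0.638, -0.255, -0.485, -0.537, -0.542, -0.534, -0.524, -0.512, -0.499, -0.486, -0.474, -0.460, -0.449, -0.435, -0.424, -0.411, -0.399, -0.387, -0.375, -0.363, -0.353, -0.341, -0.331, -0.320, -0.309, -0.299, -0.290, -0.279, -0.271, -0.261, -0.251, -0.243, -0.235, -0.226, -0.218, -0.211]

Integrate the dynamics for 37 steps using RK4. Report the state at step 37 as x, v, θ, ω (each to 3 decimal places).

apply F[0]=+4.024 → step 1: x=0.003, v=0.172, θ=0.002, ω=-0.138
apply F[1]=+0.638 → step 2: x=0.006, v=0.185, θ=-0.001, ω=-0.177
apply F[2]=-0.255 → step 3: x=0.010, v=0.180, θ=-0.005, ω=-0.164
apply F[3]=-0.485 → step 4: x=0.013, v=0.172, θ=-0.008, ω=-0.141
apply F[4]=-0.537 → step 5: x=0.017, v=0.163, θ=-0.010, ω=-0.118
apply F[5]=-0.542 → step 6: x=0.020, v=0.154, θ=-0.013, ω=-0.098
apply F[6]=-0.534 → step 7: x=0.023, v=0.145, θ=-0.014, ω=-0.080
apply F[7]=-0.524 → step 8: x=0.026, v=0.137, θ=-0.016, ω=-0.064
apply F[8]=-0.512 → step 9: x=0.028, v=0.130, θ=-0.017, ω=-0.050
apply F[9]=-0.499 → step 10: x=0.031, v=0.123, θ=-0.018, ω=-0.039
apply F[10]=-0.486 → step 11: x=0.033, v=0.116, θ=-0.019, ω=-0.029
apply F[11]=-0.474 → step 12: x=0.036, v=0.109, θ=-0.019, ω=-0.020
apply F[12]=-0.460 → step 13: x=0.038, v=0.103, θ=-0.019, ω=-0.013
apply F[13]=-0.449 → step 14: x=0.040, v=0.097, θ=-0.020, ω=-0.007
apply F[14]=-0.435 → step 15: x=0.042, v=0.092, θ=-0.020, ω=-0.002
apply F[15]=-0.424 → step 16: x=0.043, v=0.087, θ=-0.020, ω=0.003
apply F[16]=-0.411 → step 17: x=0.045, v=0.082, θ=-0.020, ω=0.007
apply F[17]=-0.399 → step 18: x=0.047, v=0.077, θ=-0.019, ω=0.010
apply F[18]=-0.387 → step 19: x=0.048, v=0.072, θ=-0.019, ω=0.013
apply F[19]=-0.375 → step 20: x=0.050, v=0.068, θ=-0.019, ω=0.015
apply F[20]=-0.363 → step 21: x=0.051, v=0.063, θ=-0.019, ω=0.016
apply F[21]=-0.353 → step 22: x=0.052, v=0.059, θ=-0.018, ω=0.018
apply F[22]=-0.341 → step 23: x=0.053, v=0.055, θ=-0.018, ω=0.019
apply F[23]=-0.331 → step 24: x=0.054, v=0.052, θ=-0.017, ω=0.020
apply F[24]=-0.320 → step 25: x=0.055, v=0.048, θ=-0.017, ω=0.021
apply F[25]=-0.309 → step 26: x=0.056, v=0.045, θ=-0.017, ω=0.021
apply F[26]=-0.299 → step 27: x=0.057, v=0.041, θ=-0.016, ω=0.022
apply F[27]=-0.290 → step 28: x=0.058, v=0.038, θ=-0.016, ω=0.022
apply F[28]=-0.279 → step 29: x=0.059, v=0.035, θ=-0.015, ω=0.022
apply F[29]=-0.271 → step 30: x=0.059, v=0.032, θ=-0.015, ω=0.022
apply F[30]=-0.261 → step 31: x=0.060, v=0.029, θ=-0.014, ω=0.022
apply F[31]=-0.251 → step 32: x=0.060, v=0.026, θ=-0.014, ω=0.022
apply F[32]=-0.243 → step 33: x=0.061, v=0.024, θ=-0.014, ω=0.022
apply F[33]=-0.235 → step 34: x=0.061, v=0.021, θ=-0.013, ω=0.022
apply F[34]=-0.226 → step 35: x=0.062, v=0.019, θ=-0.013, ω=0.021
apply F[35]=-0.218 → step 36: x=0.062, v=0.016, θ=-0.012, ω=0.021
apply F[36]=-0.211 → step 37: x=0.062, v=0.014, θ=-0.012, ω=0.021

Answer: x=0.062, v=0.014, θ=-0.012, ω=0.021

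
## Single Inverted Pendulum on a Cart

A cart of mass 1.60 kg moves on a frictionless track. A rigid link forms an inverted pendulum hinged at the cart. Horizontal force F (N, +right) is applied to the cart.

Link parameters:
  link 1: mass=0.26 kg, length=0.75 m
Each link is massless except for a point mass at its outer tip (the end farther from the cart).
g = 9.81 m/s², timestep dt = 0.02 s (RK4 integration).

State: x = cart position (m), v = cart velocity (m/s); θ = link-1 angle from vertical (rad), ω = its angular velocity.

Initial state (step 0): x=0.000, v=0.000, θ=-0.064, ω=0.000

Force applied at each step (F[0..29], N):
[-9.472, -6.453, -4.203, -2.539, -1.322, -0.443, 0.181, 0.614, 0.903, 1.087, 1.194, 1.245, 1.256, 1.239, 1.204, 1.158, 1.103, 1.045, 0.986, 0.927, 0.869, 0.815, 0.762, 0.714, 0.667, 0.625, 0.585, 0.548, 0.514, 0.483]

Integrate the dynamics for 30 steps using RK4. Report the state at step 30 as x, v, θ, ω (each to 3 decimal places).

apply F[0]=-9.472 → step 1: x=-0.001, v=-0.116, θ=-0.063, ω=0.138
apply F[1]=-6.453 → step 2: x=-0.004, v=-0.195, θ=-0.059, ω=0.227
apply F[2]=-4.203 → step 3: x=-0.009, v=-0.246, θ=-0.054, ω=0.280
apply F[3]=-2.539 → step 4: x=-0.014, v=-0.276, θ=-0.048, ω=0.306
apply F[4]=-1.322 → step 5: x=-0.020, v=-0.291, θ=-0.042, ω=0.315
apply F[5]=-0.443 → step 6: x=-0.025, v=-0.295, θ=-0.036, ω=0.310
apply F[6]=+0.181 → step 7: x=-0.031, v=-0.292, θ=-0.030, ω=0.298
apply F[7]=+0.614 → step 8: x=-0.037, v=-0.283, θ=-0.024, ω=0.279
apply F[8]=+0.903 → step 9: x=-0.043, v=-0.271, θ=-0.018, ω=0.258
apply F[9]=+1.087 → step 10: x=-0.048, v=-0.257, θ=-0.013, ω=0.235
apply F[10]=+1.194 → step 11: x=-0.053, v=-0.242, θ=-0.009, ω=0.212
apply F[11]=+1.245 → step 12: x=-0.058, v=-0.226, θ=-0.005, ω=0.189
apply F[12]=+1.256 → step 13: x=-0.062, v=-0.211, θ=-0.001, ω=0.167
apply F[13]=+1.239 → step 14: x=-0.066, v=-0.195, θ=0.002, ω=0.146
apply F[14]=+1.204 → step 15: x=-0.070, v=-0.180, θ=0.004, ω=0.127
apply F[15]=+1.158 → step 16: x=-0.073, v=-0.166, θ=0.007, ω=0.109
apply F[16]=+1.103 → step 17: x=-0.076, v=-0.152, θ=0.009, ω=0.093
apply F[17]=+1.045 → step 18: x=-0.079, v=-0.139, θ=0.011, ω=0.079
apply F[18]=+0.986 → step 19: x=-0.082, v=-0.128, θ=0.012, ω=0.066
apply F[19]=+0.927 → step 20: x=-0.084, v=-0.116, θ=0.013, ω=0.054
apply F[20]=+0.869 → step 21: x=-0.087, v=-0.106, θ=0.014, ω=0.044
apply F[21]=+0.815 → step 22: x=-0.089, v=-0.096, θ=0.015, ω=0.035
apply F[22]=+0.762 → step 23: x=-0.090, v=-0.087, θ=0.016, ω=0.027
apply F[23]=+0.714 → step 24: x=-0.092, v=-0.079, θ=0.016, ω=0.020
apply F[24]=+0.667 → step 25: x=-0.094, v=-0.071, θ=0.016, ω=0.014
apply F[25]=+0.625 → step 26: x=-0.095, v=-0.064, θ=0.017, ω=0.008
apply F[26]=+0.585 → step 27: x=-0.096, v=-0.057, θ=0.017, ω=0.003
apply F[27]=+0.548 → step 28: x=-0.097, v=-0.051, θ=0.017, ω=-0.001
apply F[28]=+0.514 → step 29: x=-0.098, v=-0.045, θ=0.017, ω=-0.004
apply F[29]=+0.483 → step 30: x=-0.099, v=-0.039, θ=0.017, ω=-0.007

Answer: x=-0.099, v=-0.039, θ=0.017, ω=-0.007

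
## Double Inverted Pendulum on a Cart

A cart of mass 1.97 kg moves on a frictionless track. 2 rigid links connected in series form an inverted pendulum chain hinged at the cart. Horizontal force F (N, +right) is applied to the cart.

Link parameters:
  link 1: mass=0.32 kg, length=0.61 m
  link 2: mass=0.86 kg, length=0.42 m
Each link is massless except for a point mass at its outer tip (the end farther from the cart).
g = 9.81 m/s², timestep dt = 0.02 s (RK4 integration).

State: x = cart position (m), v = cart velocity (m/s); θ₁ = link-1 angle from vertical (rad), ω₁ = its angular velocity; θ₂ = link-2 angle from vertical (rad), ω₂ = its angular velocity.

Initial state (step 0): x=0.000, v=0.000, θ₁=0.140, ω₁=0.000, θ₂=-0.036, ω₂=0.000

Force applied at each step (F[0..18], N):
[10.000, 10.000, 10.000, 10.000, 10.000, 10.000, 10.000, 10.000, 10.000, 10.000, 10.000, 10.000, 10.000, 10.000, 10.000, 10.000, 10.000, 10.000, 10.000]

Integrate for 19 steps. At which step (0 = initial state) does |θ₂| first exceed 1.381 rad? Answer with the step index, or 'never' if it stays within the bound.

Answer: never

Derivation:
apply F[0]=+10.000 → step 1: x=0.001, v=0.086, θ₁=0.141, ω₁=0.051, θ₂=-0.039, ω₂=-0.294
apply F[1]=+10.000 → step 2: x=0.003, v=0.171, θ₁=0.142, ω₁=0.106, θ₂=-0.048, ω₂=-0.596
apply F[2]=+10.000 → step 3: x=0.008, v=0.257, θ₁=0.145, ω₁=0.168, θ₂=-0.063, ω₂=-0.914
apply F[3]=+10.000 → step 4: x=0.014, v=0.343, θ₁=0.149, ω₁=0.238, θ₂=-0.085, ω₂=-1.252
apply F[4]=+10.000 → step 5: x=0.021, v=0.430, θ₁=0.154, ω₁=0.317, θ₂=-0.113, ω₂=-1.613
apply F[5]=+10.000 → step 6: x=0.031, v=0.517, θ₁=0.162, ω₁=0.401, θ₂=-0.149, ω₂=-1.995
apply F[6]=+10.000 → step 7: x=0.042, v=0.605, θ₁=0.170, ω₁=0.485, θ₂=-0.193, ω₂=-2.393
apply F[7]=+10.000 → step 8: x=0.055, v=0.694, θ₁=0.181, ω₁=0.558, θ₂=-0.245, ω₂=-2.796
apply F[8]=+10.000 → step 9: x=0.070, v=0.784, θ₁=0.193, ω₁=0.611, θ₂=-0.305, ω₂=-3.194
apply F[9]=+10.000 → step 10: x=0.086, v=0.875, θ₁=0.205, ω₁=0.633, θ₂=-0.373, ω₂=-3.576
apply F[10]=+10.000 → step 11: x=0.105, v=0.968, θ₁=0.218, ω₁=0.618, θ₂=-0.448, ω₂=-3.940
apply F[11]=+10.000 → step 12: x=0.125, v=1.061, θ₁=0.230, ω₁=0.560, θ₂=-0.530, ω₂=-4.286
apply F[12]=+10.000 → step 13: x=0.147, v=1.156, θ₁=0.240, ω₁=0.455, θ₂=-0.619, ω₂=-4.618
apply F[13]=+10.000 → step 14: x=0.171, v=1.250, θ₁=0.247, ω₁=0.301, θ₂=-0.715, ω₂=-4.944
apply F[14]=+10.000 → step 15: x=0.197, v=1.345, θ₁=0.251, ω₁=0.094, θ₂=-0.817, ω₂=-5.271
apply F[15]=+10.000 → step 16: x=0.225, v=1.440, θ₁=0.251, ω₁=-0.171, θ₂=-0.926, ω₂=-5.607
apply F[16]=+10.000 → step 17: x=0.255, v=1.536, θ₁=0.244, ω₁=-0.501, θ₂=-1.041, ω₂=-5.959
apply F[17]=+10.000 → step 18: x=0.287, v=1.631, θ₁=0.230, ω₁=-0.904, θ₂=-1.164, ω₂=-6.332
apply F[18]=+10.000 → step 19: x=0.320, v=1.727, θ₁=0.207, ω₁=-1.387, θ₂=-1.295, ω₂=-6.725
max |θ₂| = 1.295 ≤ 1.381 over all 20 states.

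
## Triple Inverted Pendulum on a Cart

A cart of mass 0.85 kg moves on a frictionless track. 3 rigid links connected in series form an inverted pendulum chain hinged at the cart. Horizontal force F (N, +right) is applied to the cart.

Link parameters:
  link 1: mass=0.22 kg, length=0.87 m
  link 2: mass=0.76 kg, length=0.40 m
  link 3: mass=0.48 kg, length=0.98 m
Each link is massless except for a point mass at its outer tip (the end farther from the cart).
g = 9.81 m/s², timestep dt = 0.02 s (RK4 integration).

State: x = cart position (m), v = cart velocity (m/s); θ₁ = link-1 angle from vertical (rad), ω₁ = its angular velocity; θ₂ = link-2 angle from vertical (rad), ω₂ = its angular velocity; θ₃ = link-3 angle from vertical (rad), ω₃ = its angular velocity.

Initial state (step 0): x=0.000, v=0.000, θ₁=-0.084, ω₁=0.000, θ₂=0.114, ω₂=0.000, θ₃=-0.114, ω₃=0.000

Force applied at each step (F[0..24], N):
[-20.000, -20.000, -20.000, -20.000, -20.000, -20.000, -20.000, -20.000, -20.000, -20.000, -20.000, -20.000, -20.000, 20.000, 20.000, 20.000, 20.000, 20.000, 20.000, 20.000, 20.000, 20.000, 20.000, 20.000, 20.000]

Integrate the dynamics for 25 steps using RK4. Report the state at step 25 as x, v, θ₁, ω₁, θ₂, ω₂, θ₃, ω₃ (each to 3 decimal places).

apply F[0]=-20.000 → step 1: x=-0.004, v=-0.444, θ₁=-0.081, ω₁=0.259, θ₂=0.121, ω₂=0.672, θ₃=-0.115, ω₃=-0.069
apply F[1]=-20.000 → step 2: x=-0.018, v=-0.891, θ₁=-0.074, ω₁=0.530, θ₂=0.141, ω₂=1.328, θ₃=-0.117, ω₃=-0.136
apply F[2]=-20.000 → step 3: x=-0.040, v=-1.344, θ₁=-0.060, ω₁=0.827, θ₂=0.174, ω₂=1.947, θ₃=-0.120, ω₃=-0.201
apply F[3]=-20.000 → step 4: x=-0.072, v=-1.804, θ₁=-0.040, ω₁=1.168, θ₂=0.218, ω₂=2.491, θ₃=-0.125, ω₃=-0.259
apply F[4]=-20.000 → step 5: x=-0.112, v=-2.271, θ₁=-0.013, ω₁=1.569, θ₂=0.272, ω₂=2.917, θ₃=-0.130, ω₃=-0.304
apply F[5]=-20.000 → step 6: x=-0.162, v=-2.741, θ₁=0.023, ω₁=2.045, θ₂=0.334, ω₂=3.176, θ₃=-0.137, ω₃=-0.328
apply F[6]=-20.000 → step 7: x=-0.222, v=-3.212, θ₁=0.069, ω₁=2.604, θ₂=0.398, ω₂=3.218, θ₃=-0.143, ω₃=-0.325
apply F[7]=-20.000 → step 8: x=-0.291, v=-3.677, θ₁=0.128, ω₁=3.250, θ₂=0.461, ω₂=2.997, θ₃=-0.149, ω₃=-0.285
apply F[8]=-20.000 → step 9: x=-0.369, v=-4.122, θ₁=0.200, ω₁=3.977, θ₂=0.516, ω₂=2.463, θ₃=-0.154, ω₃=-0.195
apply F[9]=-20.000 → step 10: x=-0.456, v=-4.526, θ₁=0.287, ω₁=4.766, θ₂=0.557, ω₂=1.580, θ₃=-0.157, ω₃=-0.033
apply F[10]=-20.000 → step 11: x=-0.549, v=-4.847, θ₁=0.391, ω₁=5.547, θ₂=0.577, ω₂=0.411, θ₃=-0.155, ω₃=0.237
apply F[11]=-20.000 → step 12: x=-0.648, v=-5.032, θ₁=0.508, ω₁=6.132, θ₂=0.574, ω₂=-0.671, θ₃=-0.146, ω₃=0.640
apply F[12]=-20.000 → step 13: x=-0.750, v=-5.085, θ₁=0.633, ω₁=6.291, θ₂=0.556, ω₂=-0.979, θ₃=-0.129, ω₃=1.108
apply F[13]=+20.000 → step 14: x=-0.846, v=-4.507, θ₁=0.754, ω₁=5.837, θ₂=0.537, ω₂=-0.842, θ₃=-0.106, ω₃=1.207
apply F[14]=+20.000 → step 15: x=-0.930, v=-3.989, θ₁=0.867, ω₁=5.525, θ₂=0.522, ω₂=-0.718, θ₃=-0.081, ω₃=1.244
apply F[15]=+20.000 → step 16: x=-1.005, v=-3.505, θ₁=0.976, ω₁=5.342, θ₂=0.508, ω₂=-0.681, θ₃=-0.056, ω₃=1.254
apply F[16]=+20.000 → step 17: x=-1.071, v=-3.037, θ₁=1.082, ω₁=5.256, θ₂=0.494, ω₂=-0.712, θ₃=-0.031, ω₃=1.255
apply F[17]=+20.000 → step 18: x=-1.127, v=-2.574, θ₁=1.187, ω₁=5.241, θ₂=0.479, ω₂=-0.772, θ₃=-0.006, ω₃=1.254
apply F[18]=+20.000 → step 19: x=-1.174, v=-2.109, θ₁=1.292, ω₁=5.280, θ₂=0.463, ω₂=-0.825, θ₃=0.019, ω₃=1.253
apply F[19]=+20.000 → step 20: x=-1.211, v=-1.639, θ₁=1.398, ω₁=5.368, θ₂=0.446, ω₂=-0.841, θ₃=0.044, ω₃=1.255
apply F[20]=+20.000 → step 21: x=-1.239, v=-1.160, θ₁=1.507, ω₁=5.500, θ₂=0.430, ω₂=-0.792, θ₃=0.069, ω₃=1.258
apply F[21]=+20.000 → step 22: x=-1.258, v=-0.672, θ₁=1.618, ω₁=5.683, θ₂=0.415, ω₂=-0.649, θ₃=0.095, ω₃=1.262
apply F[22]=+20.000 → step 23: x=-1.266, v=-0.171, θ₁=1.734, ω₁=5.922, θ₂=0.405, ω₂=-0.376, θ₃=0.120, ω₃=1.265
apply F[23]=+20.000 → step 24: x=-1.264, v=0.347, θ₁=1.856, ω₁=6.232, θ₂=0.402, ω₂=0.074, θ₃=0.145, ω₃=1.268
apply F[24]=+20.000 → step 25: x=-1.252, v=0.886, θ₁=1.984, ω₁=6.628, θ₂=0.409, ω₂=0.764, θ₃=0.171, ω₃=1.270

Answer: x=-1.252, v=0.886, θ₁=1.984, ω₁=6.628, θ₂=0.409, ω₂=0.764, θ₃=0.171, ω₃=1.270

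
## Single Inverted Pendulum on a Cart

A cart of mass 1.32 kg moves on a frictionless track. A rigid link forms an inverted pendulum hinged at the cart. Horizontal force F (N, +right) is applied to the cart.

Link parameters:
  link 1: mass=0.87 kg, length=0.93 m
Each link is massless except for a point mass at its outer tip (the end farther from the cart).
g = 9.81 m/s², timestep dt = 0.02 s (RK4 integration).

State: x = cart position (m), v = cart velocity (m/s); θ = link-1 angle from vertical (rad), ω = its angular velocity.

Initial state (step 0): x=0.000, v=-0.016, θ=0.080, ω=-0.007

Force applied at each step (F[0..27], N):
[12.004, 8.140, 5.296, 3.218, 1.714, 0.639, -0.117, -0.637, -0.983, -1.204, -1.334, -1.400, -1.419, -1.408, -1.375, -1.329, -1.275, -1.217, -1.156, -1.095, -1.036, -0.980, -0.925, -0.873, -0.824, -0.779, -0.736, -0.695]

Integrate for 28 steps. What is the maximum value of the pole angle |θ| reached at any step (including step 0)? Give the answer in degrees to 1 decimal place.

Answer: 4.6°

Derivation:
apply F[0]=+12.004 → step 1: x=0.001, v=0.155, θ=0.078, ω=-0.174
apply F[1]=+8.140 → step 2: x=0.006, v=0.268, θ=0.074, ω=-0.279
apply F[2]=+5.296 → step 3: x=0.012, v=0.339, θ=0.067, ω=-0.340
apply F[3]=+3.218 → step 4: x=0.019, v=0.380, θ=0.060, ω=-0.370
apply F[4]=+1.714 → step 5: x=0.027, v=0.398, θ=0.053, ω=-0.378
apply F[5]=+0.639 → step 6: x=0.035, v=0.402, θ=0.045, ω=-0.371
apply F[6]=-0.117 → step 7: x=0.043, v=0.395, θ=0.038, ω=-0.355
apply F[7]=-0.637 → step 8: x=0.050, v=0.381, θ=0.031, ω=-0.333
apply F[8]=-0.983 → step 9: x=0.058, v=0.362, θ=0.025, ω=-0.307
apply F[9]=-1.204 → step 10: x=0.065, v=0.341, θ=0.019, ω=-0.280
apply F[10]=-1.334 → step 11: x=0.071, v=0.319, θ=0.014, ω=-0.252
apply F[11]=-1.400 → step 12: x=0.078, v=0.296, θ=0.009, ω=-0.225
apply F[12]=-1.419 → step 13: x=0.083, v=0.274, θ=0.005, ω=-0.200
apply F[13]=-1.408 → step 14: x=0.089, v=0.252, θ=0.001, ω=-0.176
apply F[14]=-1.375 → step 15: x=0.093, v=0.231, θ=-0.002, ω=-0.154
apply F[15]=-1.329 → step 16: x=0.098, v=0.212, θ=-0.005, ω=-0.133
apply F[16]=-1.275 → step 17: x=0.102, v=0.193, θ=-0.008, ω=-0.115
apply F[17]=-1.217 → step 18: x=0.106, v=0.176, θ=-0.010, ω=-0.098
apply F[18]=-1.156 → step 19: x=0.109, v=0.160, θ=-0.012, ω=-0.083
apply F[19]=-1.095 → step 20: x=0.112, v=0.145, θ=-0.013, ω=-0.070
apply F[20]=-1.036 → step 21: x=0.115, v=0.131, θ=-0.014, ω=-0.058
apply F[21]=-0.980 → step 22: x=0.117, v=0.118, θ=-0.015, ω=-0.047
apply F[22]=-0.925 → step 23: x=0.119, v=0.106, θ=-0.016, ω=-0.037
apply F[23]=-0.873 → step 24: x=0.121, v=0.095, θ=-0.017, ω=-0.029
apply F[24]=-0.824 → step 25: x=0.123, v=0.085, θ=-0.017, ω=-0.022
apply F[25]=-0.779 → step 26: x=0.125, v=0.075, θ=-0.018, ω=-0.015
apply F[26]=-0.736 → step 27: x=0.126, v=0.066, θ=-0.018, ω=-0.009
apply F[27]=-0.695 → step 28: x=0.127, v=0.058, θ=-0.018, ω=-0.004
Max |angle| over trajectory = 0.080 rad = 4.6°.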